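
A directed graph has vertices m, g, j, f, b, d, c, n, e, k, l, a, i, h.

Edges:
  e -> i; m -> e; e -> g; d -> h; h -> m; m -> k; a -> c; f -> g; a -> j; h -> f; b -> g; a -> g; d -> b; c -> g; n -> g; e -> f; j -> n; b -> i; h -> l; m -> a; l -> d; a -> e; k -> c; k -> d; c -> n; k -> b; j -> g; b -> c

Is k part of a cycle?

Yes

k is on a cycle iff k can reach itself via ≥1 edge.
k → d → h → m → k — yes.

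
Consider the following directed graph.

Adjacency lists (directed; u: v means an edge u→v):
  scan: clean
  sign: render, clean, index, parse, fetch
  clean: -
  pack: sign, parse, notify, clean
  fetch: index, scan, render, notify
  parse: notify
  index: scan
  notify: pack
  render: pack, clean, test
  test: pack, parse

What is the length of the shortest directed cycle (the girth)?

For each vertex v, BFS finds the shortest path from v back to v.
The shortest such closed walk is pack → notify → pack, length 2.

2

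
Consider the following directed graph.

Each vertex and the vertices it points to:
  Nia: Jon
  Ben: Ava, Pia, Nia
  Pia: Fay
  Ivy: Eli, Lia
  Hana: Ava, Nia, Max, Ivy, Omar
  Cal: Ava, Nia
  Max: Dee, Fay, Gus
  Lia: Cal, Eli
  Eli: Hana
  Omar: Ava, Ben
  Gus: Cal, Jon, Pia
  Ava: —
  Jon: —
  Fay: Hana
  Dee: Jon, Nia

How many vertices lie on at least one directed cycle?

10

A vertex is on a directed cycle iff it belongs to a strongly connected component of size ≥ 2 (or has a self-loop).
The vertices on cycles are {Ben, Eli, Fay, Gus, Ivy, Lia, Max, Pia, Hana, Omar} — 10 in total.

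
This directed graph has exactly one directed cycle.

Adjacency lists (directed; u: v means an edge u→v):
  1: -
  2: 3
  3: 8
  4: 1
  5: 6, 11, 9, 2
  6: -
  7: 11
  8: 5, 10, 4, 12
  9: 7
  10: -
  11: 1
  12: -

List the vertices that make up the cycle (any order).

DFS with gray/black marking from 8:
8 gray
  5 gray
    6 gray
    6 black
    11 gray
      1 gray
      1 black
    11 black
    9 gray
      7 gray
        7→11: 11 black — skip
      7 black
    9 black
    2 gray
      3 gray
        3→8: 8 is gray → back edge
Back edge closes the cycle 8 → 5 → 2 → 3 → 8; its vertices are {2, 3, 5, 8}.

2, 3, 5, 8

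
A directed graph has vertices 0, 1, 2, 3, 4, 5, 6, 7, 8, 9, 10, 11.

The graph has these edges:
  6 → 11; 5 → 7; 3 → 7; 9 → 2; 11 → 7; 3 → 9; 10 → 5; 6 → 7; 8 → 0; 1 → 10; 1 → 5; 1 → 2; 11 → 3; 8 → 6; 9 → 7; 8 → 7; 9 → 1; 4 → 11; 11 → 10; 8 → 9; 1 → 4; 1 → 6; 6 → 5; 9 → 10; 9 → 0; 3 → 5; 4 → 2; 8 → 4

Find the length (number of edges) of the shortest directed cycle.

5

For each vertex v, BFS finds the shortest path from v back to v.
The shortest such closed walk is 9 → 1 → 6 → 11 → 3 → 9, length 5.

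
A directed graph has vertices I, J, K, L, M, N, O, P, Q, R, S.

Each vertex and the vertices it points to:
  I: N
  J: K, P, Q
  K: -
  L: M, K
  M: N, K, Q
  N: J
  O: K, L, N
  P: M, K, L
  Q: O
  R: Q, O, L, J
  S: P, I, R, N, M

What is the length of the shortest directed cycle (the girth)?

For each vertex v, BFS finds the shortest path from v back to v.
The shortest such closed walk is P → M → N → J → P, length 4.

4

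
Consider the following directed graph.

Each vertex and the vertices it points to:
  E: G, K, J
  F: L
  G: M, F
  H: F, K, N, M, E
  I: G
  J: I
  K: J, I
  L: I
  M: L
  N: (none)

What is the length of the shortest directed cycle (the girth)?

4

For each vertex v, BFS finds the shortest path from v back to v.
The shortest such closed walk is M → L → I → G → M, length 4.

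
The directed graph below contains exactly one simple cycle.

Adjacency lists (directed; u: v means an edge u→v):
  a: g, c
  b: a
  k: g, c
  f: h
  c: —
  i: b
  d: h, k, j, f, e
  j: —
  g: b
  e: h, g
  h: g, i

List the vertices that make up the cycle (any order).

DFS with gray/black marking from g:
g gray
  b gray
    a gray
      a→g: g is gray → back edge
Back edge closes the cycle g → b → a → g; its vertices are {a, b, g}.

a, b, g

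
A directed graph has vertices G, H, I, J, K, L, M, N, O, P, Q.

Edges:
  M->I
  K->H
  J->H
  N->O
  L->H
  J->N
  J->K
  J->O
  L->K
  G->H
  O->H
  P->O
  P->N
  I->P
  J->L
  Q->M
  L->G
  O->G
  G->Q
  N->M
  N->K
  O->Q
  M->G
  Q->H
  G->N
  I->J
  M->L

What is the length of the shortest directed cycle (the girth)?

3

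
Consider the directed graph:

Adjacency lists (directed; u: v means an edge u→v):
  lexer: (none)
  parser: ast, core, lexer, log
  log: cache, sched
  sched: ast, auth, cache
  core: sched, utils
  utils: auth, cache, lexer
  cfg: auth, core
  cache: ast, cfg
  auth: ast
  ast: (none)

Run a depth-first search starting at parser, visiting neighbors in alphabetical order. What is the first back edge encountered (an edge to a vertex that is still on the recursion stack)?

DFS from parser (visiting neighbors in alphabetical order); mark gray on enter, black on exit:
parser gray
  ast gray
  ast black
  core gray
    sched gray
      sched→ast: ast black — skip
      auth gray
        auth→ast: ast black — skip
      auth black
      cache gray
        cache→ast: ast black — skip
        cfg gray
          cfg→auth: auth black — skip
          cfg→core: core is gray → back edge
First back edge: cfg → core.

cfg→core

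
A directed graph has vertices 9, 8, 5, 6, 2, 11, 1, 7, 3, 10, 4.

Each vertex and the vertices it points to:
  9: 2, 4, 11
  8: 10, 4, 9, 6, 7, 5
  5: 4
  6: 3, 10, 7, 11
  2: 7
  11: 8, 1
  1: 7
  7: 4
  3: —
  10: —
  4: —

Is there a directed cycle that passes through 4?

No

4 lies on a cycle iff there is a path from 4 back to itself.
Exploring from 4, it never reaches itself; equivalently, its strongly connected component is a singleton.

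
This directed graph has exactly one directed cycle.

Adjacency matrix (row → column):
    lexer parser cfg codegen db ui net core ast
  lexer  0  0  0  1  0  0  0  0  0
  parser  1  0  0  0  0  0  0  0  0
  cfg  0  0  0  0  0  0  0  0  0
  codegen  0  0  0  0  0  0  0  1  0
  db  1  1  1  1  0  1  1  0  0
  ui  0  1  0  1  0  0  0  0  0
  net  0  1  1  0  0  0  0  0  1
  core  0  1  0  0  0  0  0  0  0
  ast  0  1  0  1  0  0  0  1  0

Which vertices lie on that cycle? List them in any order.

DFS with gray/black marking from lexer:
lexer gray
  codegen gray
    core gray
      parser gray
        parser→lexer: lexer is gray → back edge
Back edge closes the cycle lexer → codegen → core → parser → lexer; its vertices are {core, lexer, parser, codegen}.

core, lexer, parser, codegen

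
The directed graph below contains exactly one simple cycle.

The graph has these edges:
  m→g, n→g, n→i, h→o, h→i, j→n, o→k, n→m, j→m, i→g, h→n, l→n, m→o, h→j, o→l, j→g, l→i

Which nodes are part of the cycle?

l, m, n, o

DFS with gray/black marking from o:
o gray
  l gray
    n gray
      i gray
        g gray
        g black
      i black
      n→g: g black — skip
      m gray
        m→g: g black — skip
        m→o: o is gray → back edge
Back edge closes the cycle o → l → n → m → o; its vertices are {l, m, n, o}.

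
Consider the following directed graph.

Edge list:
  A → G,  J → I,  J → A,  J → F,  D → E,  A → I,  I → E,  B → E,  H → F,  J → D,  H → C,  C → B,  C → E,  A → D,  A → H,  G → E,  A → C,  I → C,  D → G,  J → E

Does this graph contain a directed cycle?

DFS with white/gray/black marking, starting from J:
J gray
  A gray
    G gray
      E gray
      E black
    G black
    H gray
      F gray
      F black
      C gray
        B gray
          B→E: E black — skip
        B black
        C→E: E black — skip
      C black
    H black
    A→C: C black — skip
    D gray
      D→G: G black — skip
      D→E: E black — skip
    D black
    I gray
      I→E: E black — skip
      I→C: C black — skip
    I black
  A black
  J→I: I black — skip
  J→D: D black — skip
  J→E: E black — skip
  J→F: F black — skip
J black
Every edge goes to a white or black vertex — no back edge, so the graph is acyclic.

No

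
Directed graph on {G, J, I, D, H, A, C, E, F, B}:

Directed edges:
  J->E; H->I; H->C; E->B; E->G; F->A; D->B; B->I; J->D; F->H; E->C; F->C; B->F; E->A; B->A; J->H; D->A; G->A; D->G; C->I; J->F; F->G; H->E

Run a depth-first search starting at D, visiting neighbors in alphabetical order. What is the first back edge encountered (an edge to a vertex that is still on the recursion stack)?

DFS from D (visiting neighbors in alphabetical order); mark gray on enter, black on exit:
D gray
  A gray
  A black
  B gray
    B→A: A black — skip
    F gray
      F→A: A black — skip
      C gray
        I gray
        I black
      C black
      G gray
        G→A: A black — skip
      G black
      H gray
        H→C: C black — skip
        E gray
          E→A: A black — skip
          E→B: B is gray → back edge
First back edge: E → B.

E→B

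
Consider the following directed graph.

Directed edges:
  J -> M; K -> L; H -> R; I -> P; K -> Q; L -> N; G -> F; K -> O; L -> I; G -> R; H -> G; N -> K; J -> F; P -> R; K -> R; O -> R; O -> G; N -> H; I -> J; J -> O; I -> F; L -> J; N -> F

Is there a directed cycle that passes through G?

G lies on a cycle iff there is a path from G back to itself.
Exploring from G, it never reaches itself; equivalently, its strongly connected component is a singleton.

No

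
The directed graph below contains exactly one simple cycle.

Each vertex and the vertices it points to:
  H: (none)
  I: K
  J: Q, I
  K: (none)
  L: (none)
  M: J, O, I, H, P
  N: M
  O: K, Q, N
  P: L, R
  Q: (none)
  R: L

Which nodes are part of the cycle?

DFS with gray/black marking from M:
M gray
  J gray
    Q gray
    Q black
    I gray
      K gray
      K black
    I black
  J black
  O gray
    O→K: K black — skip
    O→Q: Q black — skip
    N gray
      N→M: M is gray → back edge
Back edge closes the cycle M → O → N → M; its vertices are {M, N, O}.

M, N, O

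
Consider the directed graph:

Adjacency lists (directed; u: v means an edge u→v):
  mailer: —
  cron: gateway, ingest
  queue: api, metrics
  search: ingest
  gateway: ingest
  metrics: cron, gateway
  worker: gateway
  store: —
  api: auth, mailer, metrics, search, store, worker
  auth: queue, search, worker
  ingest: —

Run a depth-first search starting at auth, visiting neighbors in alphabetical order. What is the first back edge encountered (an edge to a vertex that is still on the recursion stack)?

DFS from auth (visiting neighbors in alphabetical order); mark gray on enter, black on exit:
auth gray
  queue gray
    api gray
      api→auth: auth is gray → back edge
First back edge: api → auth.

api→auth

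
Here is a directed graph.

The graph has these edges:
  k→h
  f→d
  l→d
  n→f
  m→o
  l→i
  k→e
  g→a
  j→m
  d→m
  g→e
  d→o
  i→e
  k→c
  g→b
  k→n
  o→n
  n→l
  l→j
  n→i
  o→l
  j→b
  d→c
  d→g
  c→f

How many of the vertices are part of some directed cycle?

8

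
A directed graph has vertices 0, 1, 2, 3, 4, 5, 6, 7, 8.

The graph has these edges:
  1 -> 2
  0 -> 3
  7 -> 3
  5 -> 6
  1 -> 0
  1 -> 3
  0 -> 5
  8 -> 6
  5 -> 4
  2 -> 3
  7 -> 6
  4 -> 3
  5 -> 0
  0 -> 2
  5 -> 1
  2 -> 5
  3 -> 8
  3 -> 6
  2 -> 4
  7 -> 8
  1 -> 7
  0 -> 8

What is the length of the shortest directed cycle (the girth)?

2

For each vertex v, BFS finds the shortest path from v back to v.
The shortest such closed walk is 5 → 0 → 5, length 2.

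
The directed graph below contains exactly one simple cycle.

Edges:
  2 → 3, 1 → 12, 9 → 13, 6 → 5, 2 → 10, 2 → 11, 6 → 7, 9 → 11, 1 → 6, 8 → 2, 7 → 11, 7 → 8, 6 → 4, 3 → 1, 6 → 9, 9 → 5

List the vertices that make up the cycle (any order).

DFS with gray/black marking from 3:
3 gray
  1 gray
    6 gray
      7 gray
        11 gray
        11 black
        8 gray
          2 gray
            2→11: 11 black — skip
            2→3: 3 is gray → back edge
Back edge closes the cycle 3 → 1 → 6 → 7 → 8 → 2 → 3; its vertices are {1, 2, 3, 6, 7, 8}.

1, 2, 3, 6, 7, 8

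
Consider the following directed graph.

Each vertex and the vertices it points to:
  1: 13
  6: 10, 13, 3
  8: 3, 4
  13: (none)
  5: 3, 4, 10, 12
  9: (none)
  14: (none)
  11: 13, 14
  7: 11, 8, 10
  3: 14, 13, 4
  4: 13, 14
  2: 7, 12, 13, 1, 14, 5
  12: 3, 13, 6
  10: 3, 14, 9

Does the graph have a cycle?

No

DFS with white/gray/black marking, starting from 4:
4 gray
  13 gray
  13 black
  14 gray
  14 black
4 black
1 gray
  1→13: 13 black — skip
1 black
6 gray
  10 gray
    3 gray
      3→14: 14 black — skip
      3→13: 13 black — skip
      3→4: 4 black — skip
    3 black
    10→14: 14 black — skip
    9 gray
    9 black
  10 black
  6→13: 13 black — skip
  6→3: 3 black — skip
6 black
8 gray
  8→3: 3 black — skip
  8→4: 4 black — skip
8 black
5 gray
  5→3: 3 black — skip
  5→4: 4 black — skip
  5→10: 10 black — skip
  12 gray
    12→3: 3 black — skip
    12→13: 13 black — skip
    12→6: 6 black — skip
  12 black
5 black
11 gray
  11→13: 13 black — skip
  11→14: 14 black — skip
11 black
7 gray
  7→11: 11 black — skip
  7→8: 8 black — skip
  7→10: 10 black — skip
7 black
2 gray
  2→7: 7 black — skip
  2→12: 12 black — skip
  2→13: 13 black — skip
  2→1: 1 black — skip
  2→14: 14 black — skip
  2→5: 5 black — skip
2 black
Every edge goes to a white or black vertex — no back edge, so the graph is acyclic.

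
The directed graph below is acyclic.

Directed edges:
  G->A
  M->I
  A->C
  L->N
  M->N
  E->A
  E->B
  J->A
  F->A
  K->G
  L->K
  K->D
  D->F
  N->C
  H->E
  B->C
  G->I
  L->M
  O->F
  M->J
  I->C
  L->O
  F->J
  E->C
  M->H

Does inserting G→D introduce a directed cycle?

Adding G→D creates a cycle iff D can already reach G.
Explore from D: no path reaches G. The graph stays acyclic.

No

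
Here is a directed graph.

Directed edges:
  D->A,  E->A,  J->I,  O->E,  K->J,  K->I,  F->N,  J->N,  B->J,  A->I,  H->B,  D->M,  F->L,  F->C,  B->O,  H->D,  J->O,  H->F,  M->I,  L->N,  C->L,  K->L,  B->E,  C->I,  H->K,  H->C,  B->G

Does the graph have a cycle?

No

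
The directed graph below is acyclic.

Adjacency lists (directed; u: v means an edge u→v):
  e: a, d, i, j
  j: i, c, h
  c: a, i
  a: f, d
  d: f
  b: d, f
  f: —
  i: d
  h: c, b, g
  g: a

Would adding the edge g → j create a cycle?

Yes

Adding g→j creates a cycle iff j can already reach g.
Path from j: j → h → g.
So j → … → g → j is a cycle.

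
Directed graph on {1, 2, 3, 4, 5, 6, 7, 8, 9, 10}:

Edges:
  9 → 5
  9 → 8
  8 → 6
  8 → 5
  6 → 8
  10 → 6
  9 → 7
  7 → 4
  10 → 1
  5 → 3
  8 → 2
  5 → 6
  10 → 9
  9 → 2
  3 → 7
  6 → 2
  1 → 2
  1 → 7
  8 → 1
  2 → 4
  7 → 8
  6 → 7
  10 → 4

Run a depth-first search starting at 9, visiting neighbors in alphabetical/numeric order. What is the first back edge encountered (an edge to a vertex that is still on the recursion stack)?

1→7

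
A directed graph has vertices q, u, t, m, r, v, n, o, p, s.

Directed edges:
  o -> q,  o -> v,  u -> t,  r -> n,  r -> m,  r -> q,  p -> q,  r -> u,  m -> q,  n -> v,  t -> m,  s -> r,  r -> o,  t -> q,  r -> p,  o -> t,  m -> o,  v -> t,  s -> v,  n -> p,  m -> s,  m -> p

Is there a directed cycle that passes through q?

q lies on a cycle iff there is a path from q back to itself.
Exploring from q, it never reaches itself; equivalently, its strongly connected component is a singleton.

No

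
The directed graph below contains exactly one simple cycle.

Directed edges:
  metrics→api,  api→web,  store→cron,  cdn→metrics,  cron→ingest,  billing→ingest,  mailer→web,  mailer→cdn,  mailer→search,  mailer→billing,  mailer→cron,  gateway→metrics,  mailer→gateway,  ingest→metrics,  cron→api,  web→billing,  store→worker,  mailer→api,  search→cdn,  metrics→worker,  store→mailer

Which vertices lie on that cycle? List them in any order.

DFS with gray/black marking from api:
api gray
  web gray
    billing gray
      ingest gray
        metrics gray
          worker gray
          worker black
          metrics→api: api is gray → back edge
Back edge closes the cycle api → web → billing → ingest → metrics → api; its vertices are {api, web, ingest, billing, metrics}.

api, web, ingest, billing, metrics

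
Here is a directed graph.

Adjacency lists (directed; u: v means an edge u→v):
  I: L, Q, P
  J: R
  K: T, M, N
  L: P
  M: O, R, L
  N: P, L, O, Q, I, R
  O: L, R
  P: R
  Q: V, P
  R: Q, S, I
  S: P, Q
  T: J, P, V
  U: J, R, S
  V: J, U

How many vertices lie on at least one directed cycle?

9

A vertex is on a directed cycle iff it belongs to a strongly connected component of size ≥ 2 (or has a self-loop).
The vertices on cycles are {I, J, L, P, Q, R, S, U, V} — 9 in total.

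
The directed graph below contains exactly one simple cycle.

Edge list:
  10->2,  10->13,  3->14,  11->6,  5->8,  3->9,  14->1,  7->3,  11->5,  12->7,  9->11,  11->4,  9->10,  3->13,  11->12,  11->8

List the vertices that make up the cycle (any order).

3, 7, 9, 11, 12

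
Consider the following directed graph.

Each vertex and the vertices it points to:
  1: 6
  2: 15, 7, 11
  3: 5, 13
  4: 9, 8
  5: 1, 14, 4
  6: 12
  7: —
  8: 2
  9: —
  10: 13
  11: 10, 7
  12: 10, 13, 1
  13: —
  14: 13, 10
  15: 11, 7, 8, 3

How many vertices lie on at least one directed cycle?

9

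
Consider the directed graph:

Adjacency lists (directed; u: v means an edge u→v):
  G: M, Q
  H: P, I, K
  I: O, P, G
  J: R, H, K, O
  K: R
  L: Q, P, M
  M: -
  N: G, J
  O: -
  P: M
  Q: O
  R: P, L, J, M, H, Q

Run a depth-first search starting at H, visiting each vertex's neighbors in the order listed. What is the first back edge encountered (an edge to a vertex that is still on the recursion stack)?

J->R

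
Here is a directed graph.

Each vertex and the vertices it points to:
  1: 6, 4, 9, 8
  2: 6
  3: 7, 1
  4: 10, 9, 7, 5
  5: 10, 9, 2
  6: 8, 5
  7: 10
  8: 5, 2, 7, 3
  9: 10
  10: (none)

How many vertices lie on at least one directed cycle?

A vertex is on a directed cycle iff it belongs to a strongly connected component of size ≥ 2 (or has a self-loop).
The vertices on cycles are {1, 2, 3, 4, 5, 6, 8} — 7 in total.

7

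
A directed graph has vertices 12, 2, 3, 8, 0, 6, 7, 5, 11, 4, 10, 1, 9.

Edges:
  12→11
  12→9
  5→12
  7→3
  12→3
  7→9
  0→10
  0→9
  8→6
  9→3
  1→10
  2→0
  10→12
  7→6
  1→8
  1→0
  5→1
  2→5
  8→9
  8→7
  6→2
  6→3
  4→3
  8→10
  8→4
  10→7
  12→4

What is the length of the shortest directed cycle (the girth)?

5

For each vertex v, BFS finds the shortest path from v back to v.
The shortest such closed walk is 2 → 0 → 10 → 7 → 6 → 2, length 5.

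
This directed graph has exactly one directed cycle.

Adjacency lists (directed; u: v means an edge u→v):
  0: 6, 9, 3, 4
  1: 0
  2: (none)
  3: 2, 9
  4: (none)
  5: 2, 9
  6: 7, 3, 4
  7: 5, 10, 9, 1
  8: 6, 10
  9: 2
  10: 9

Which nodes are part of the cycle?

0, 1, 6, 7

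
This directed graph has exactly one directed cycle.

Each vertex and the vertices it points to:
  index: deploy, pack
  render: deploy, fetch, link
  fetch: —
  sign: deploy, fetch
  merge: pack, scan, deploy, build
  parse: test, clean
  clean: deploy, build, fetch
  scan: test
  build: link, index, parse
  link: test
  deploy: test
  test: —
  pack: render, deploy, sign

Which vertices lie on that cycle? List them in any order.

build, clean, parse

DFS with gray/black marking from build:
build gray
  link gray
    test gray
    test black
  link black
  index gray
    deploy gray
      deploy→test: test black — skip
    deploy black
    pack gray
      render gray
        render→deploy: deploy black — skip
        fetch gray
        fetch black
        render→link: link black — skip
      render black
      pack→deploy: deploy black — skip
      sign gray
        sign→deploy: deploy black — skip
        sign→fetch: fetch black — skip
      sign black
    pack black
  index black
  parse gray
    parse→test: test black — skip
    clean gray
      clean→deploy: deploy black — skip
      clean→build: build is gray → back edge
Back edge closes the cycle build → parse → clean → build; its vertices are {build, clean, parse}.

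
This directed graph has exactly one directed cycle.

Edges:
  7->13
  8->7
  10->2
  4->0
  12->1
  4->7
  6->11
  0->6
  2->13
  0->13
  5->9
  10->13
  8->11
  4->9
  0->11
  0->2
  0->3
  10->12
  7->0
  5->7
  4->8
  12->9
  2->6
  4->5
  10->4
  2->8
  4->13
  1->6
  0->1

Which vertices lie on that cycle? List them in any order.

0, 2, 7, 8

DFS with gray/black marking from 7:
7 gray
  13 gray
  13 black
  0 gray
    6 gray
      11 gray
      11 black
    6 black
    0→13: 13 black — skip
    3 gray
    3 black
    2 gray
      2→6: 6 black — skip
      8 gray
        8→11: 11 black — skip
        8→7: 7 is gray → back edge
Back edge closes the cycle 7 → 0 → 2 → 8 → 7; its vertices are {0, 2, 7, 8}.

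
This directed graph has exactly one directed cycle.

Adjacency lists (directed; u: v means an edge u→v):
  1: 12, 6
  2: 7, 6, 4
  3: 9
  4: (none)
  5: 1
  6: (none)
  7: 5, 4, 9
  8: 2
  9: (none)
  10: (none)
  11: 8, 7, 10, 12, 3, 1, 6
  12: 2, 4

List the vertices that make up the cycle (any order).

1, 2, 5, 7, 12

DFS with gray/black marking from 7:
7 gray
  5 gray
    1 gray
      12 gray
        2 gray
          2→7: 7 is gray → back edge
Back edge closes the cycle 7 → 5 → 1 → 12 → 2 → 7; its vertices are {1, 2, 5, 7, 12}.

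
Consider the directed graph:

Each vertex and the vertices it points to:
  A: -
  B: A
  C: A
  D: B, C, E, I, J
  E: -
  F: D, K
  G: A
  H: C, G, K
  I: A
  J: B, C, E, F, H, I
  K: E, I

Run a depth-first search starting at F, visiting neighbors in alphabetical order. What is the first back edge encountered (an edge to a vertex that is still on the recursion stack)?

J→F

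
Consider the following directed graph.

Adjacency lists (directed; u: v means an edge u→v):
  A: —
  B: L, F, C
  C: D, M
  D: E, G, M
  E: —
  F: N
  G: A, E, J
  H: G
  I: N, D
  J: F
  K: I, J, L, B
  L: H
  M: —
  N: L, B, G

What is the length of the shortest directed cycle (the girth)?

3

For each vertex v, BFS finds the shortest path from v back to v.
The shortest such closed walk is N → B → F → N, length 3.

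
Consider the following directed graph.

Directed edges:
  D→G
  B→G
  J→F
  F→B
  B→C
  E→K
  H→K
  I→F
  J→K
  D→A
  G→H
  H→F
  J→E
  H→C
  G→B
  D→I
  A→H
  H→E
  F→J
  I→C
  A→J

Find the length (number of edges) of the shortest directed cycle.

2

For each vertex v, BFS finds the shortest path from v back to v.
The shortest such closed walk is G → B → G, length 2.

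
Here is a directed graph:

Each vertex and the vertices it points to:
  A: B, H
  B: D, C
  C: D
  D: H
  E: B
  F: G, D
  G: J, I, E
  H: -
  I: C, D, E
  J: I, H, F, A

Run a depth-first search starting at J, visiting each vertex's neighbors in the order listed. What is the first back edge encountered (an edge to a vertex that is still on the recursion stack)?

G->J

DFS from J (visiting each vertex's neighbors in the order listed); mark gray on enter, black on exit:
J gray
  I gray
    C gray
      D gray
        H gray
        H black
      D black
    C black
    I→D: D black — skip
    E gray
      B gray
        B→D: D black — skip
        B→C: C black — skip
      B black
    E black
  I black
  J→H: H black — skip
  F gray
    G gray
      G→J: J is gray → back edge
First back edge: G → J.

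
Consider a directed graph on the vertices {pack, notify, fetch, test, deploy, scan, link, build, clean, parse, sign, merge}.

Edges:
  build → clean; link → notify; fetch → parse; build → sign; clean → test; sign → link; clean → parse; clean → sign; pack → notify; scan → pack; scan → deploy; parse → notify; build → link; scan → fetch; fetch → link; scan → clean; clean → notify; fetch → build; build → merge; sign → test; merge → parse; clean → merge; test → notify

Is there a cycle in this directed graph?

DFS with white/gray/black marking, starting from link:
link gray
  notify gray
  notify black
link black
pack gray
  pack→notify: notify black — skip
pack black
fetch gray
  fetch→link: link black — skip
  parse gray
    parse→notify: notify black — skip
  parse black
  build gray
    merge gray
      merge→parse: parse black — skip
    merge black
    sign gray
      sign→link: link black — skip
      test gray
        test→notify: notify black — skip
      test black
    sign black
    build→link: link black — skip
    clean gray
      clean→notify: notify black — skip
      clean→merge: merge black — skip
      clean→test: test black — skip
      clean→parse: parse black — skip
      clean→sign: sign black — skip
    clean black
  build black
fetch black
deploy gray
deploy black
scan gray
  scan→pack: pack black — skip
  scan→deploy: deploy black — skip
  scan→fetch: fetch black — skip
  scan→clean: clean black — skip
scan black
Every edge goes to a white or black vertex — no back edge, so the graph is acyclic.

No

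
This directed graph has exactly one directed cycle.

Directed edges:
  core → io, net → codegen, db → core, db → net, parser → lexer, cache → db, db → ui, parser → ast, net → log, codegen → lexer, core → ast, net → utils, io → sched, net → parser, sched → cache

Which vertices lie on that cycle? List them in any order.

db, io, core, cache, sched

DFS with gray/black marking from db:
db gray
  net gray
    utils gray
    utils black
    log gray
    log black
    parser gray
      ast gray
      ast black
      lexer gray
      lexer black
    parser black
    codegen gray
      codegen→lexer: lexer black — skip
    codegen black
  net black
  core gray
    io gray
      sched gray
        cache gray
          cache→db: db is gray → back edge
Back edge closes the cycle db → core → io → sched → cache → db; its vertices are {db, io, core, cache, sched}.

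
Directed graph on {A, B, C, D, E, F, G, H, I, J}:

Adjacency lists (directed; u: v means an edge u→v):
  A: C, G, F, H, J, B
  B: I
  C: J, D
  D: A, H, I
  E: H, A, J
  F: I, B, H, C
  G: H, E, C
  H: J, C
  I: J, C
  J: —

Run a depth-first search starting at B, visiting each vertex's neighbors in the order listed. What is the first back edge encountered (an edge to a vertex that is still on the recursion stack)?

DFS from B (visiting each vertex's neighbors in the order listed); mark gray on enter, black on exit:
B gray
  I gray
    J gray
    J black
    C gray
      C→J: J black — skip
      D gray
        A gray
          A→C: C is gray → back edge
First back edge: A → C.

A→C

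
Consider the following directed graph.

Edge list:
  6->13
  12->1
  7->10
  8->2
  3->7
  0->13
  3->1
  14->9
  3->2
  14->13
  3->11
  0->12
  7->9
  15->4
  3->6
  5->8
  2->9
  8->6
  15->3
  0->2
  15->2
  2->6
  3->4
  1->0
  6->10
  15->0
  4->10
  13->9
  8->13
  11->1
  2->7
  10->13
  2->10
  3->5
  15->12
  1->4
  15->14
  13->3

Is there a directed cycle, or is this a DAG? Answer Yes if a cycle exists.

DFS with white/gray/black marking, starting from 3:
3 gray
  7 gray
    9 gray
    9 black
    10 gray
      13 gray
        13→3: 3 is gray → back edge
Back edge found, so a cycle exists: 3 → 7 → 10 → 13 → 3.

Yes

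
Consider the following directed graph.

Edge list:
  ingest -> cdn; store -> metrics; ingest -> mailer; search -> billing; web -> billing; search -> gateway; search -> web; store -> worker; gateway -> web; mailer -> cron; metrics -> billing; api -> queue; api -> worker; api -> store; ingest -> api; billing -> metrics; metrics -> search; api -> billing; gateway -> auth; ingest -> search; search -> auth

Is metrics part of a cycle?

metrics is on a cycle iff metrics can reach itself via ≥1 edge.
metrics → billing → metrics — yes.

Yes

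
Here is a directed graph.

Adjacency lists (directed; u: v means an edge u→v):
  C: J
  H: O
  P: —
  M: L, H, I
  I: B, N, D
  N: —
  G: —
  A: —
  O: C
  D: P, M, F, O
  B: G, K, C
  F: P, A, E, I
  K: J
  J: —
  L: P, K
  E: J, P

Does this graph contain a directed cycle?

Yes

DFS with white/gray/black marking, starting from M:
M gray
  L gray
    P gray
    P black
    K gray
      J gray
      J black
    K black
  L black
  H gray
    O gray
      C gray
        C→J: J black — skip
      C black
    O black
  H black
  I gray
    B gray
      G gray
      G black
      B→K: K black — skip
      B→C: C black — skip
    B black
    N gray
    N black
    D gray
      D→P: P black — skip
      D→M: M is gray → back edge
Back edge found, so a cycle exists: M → I → D → M.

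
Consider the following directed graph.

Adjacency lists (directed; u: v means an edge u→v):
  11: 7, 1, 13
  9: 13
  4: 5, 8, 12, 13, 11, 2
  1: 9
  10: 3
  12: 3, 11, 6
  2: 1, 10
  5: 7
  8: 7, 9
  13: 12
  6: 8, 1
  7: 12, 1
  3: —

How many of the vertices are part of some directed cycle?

8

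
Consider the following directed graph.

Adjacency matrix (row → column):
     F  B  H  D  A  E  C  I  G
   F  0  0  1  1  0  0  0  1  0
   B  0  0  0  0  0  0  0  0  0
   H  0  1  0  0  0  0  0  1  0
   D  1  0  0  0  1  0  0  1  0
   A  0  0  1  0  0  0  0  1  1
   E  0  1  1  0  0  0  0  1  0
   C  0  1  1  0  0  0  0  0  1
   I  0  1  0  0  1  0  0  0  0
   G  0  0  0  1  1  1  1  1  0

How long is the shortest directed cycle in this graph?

2

For each vertex v, BFS finds the shortest path from v back to v.
The shortest such closed walk is G → C → G, length 2.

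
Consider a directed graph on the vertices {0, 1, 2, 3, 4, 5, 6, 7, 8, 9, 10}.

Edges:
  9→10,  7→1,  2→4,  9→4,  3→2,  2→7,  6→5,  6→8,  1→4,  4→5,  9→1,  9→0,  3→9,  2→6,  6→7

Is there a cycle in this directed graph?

No

DFS with white/gray/black marking, starting from 5:
5 gray
5 black
0 gray
0 black
1 gray
  4 gray
    4→5: 5 black — skip
  4 black
1 black
2 gray
  2→4: 4 black — skip
  7 gray
    7→1: 1 black — skip
  7 black
  6 gray
    6→7: 7 black — skip
    8 gray
    8 black
    6→5: 5 black — skip
  6 black
2 black
3 gray
  9 gray
    10 gray
    10 black
    9→4: 4 black — skip
    9→1: 1 black — skip
    9→0: 0 black — skip
  9 black
  3→2: 2 black — skip
3 black
Every edge goes to a white or black vertex — no back edge, so the graph is acyclic.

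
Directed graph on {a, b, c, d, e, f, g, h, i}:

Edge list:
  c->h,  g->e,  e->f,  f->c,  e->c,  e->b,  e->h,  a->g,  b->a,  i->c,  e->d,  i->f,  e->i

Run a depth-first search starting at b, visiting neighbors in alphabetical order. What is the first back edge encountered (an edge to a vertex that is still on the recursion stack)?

DFS from b (visiting neighbors in alphabetical order); mark gray on enter, black on exit:
b gray
  a gray
    g gray
      e gray
        e→b: b is gray → back edge
First back edge: e → b.

e→b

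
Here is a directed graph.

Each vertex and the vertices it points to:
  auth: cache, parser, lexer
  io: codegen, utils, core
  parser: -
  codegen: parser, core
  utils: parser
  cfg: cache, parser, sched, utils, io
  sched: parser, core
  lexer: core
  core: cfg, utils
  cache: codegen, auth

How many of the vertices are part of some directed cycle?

8

A vertex is on a directed cycle iff it belongs to a strongly connected component of size ≥ 2 (or has a self-loop).
The vertices on cycles are {io, cfg, auth, core, cache, lexer, sched, codegen} — 8 in total.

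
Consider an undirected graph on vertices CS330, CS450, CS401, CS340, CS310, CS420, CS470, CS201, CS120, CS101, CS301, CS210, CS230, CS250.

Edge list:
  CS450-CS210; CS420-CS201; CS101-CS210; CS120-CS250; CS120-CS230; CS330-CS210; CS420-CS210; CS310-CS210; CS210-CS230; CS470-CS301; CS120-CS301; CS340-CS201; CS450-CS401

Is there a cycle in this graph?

No

DFS, tracking each vertex's parent; an edge to a visited non-parent vertex closes a cycle.
Start from CS420:
visit CS420 (parent –)
  visit CS201 (parent CS420)
    visit CS340 (parent CS201)
      CS340–CS201: parent, skip
    CS201–CS420: parent, skip
  visit CS210 (parent CS420)
    visit CS310 (parent CS210)
      CS310–CS210: parent, skip
    visit CS450 (parent CS210)
      CS450–CS210: parent, skip
      visit CS401 (parent CS450)
        CS401–CS450: parent, skip
    visit CS101 (parent CS210)
      CS101–CS210: parent, skip
    visit CS230 (parent CS210)
      CS230–CS210: parent, skip
      visit CS120 (parent CS230)
        visit CS250 (parent CS120)
          CS250–CS120: parent, skip
        visit CS301 (parent CS120)
          visit CS470 (parent CS301)
            CS470–CS301: parent, skip
          CS301–CS120: parent, skip
        CS120–CS230: parent, skip
    CS210–CS420: parent, skip
    visit CS330 (parent CS210)
      CS330–CS210: parent, skip
No non-parent visited neighbor found — the graph is a forest.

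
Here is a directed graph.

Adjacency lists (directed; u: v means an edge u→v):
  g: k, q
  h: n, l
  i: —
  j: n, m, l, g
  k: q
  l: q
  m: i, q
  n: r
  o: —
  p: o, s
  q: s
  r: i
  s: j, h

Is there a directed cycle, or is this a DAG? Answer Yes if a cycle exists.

DFS with white/gray/black marking, starting from q:
q gray
  s gray
    j gray
      n gray
        r gray
          i gray
          i black
        r black
      n black
      m gray
        m→i: i black — skip
        m→q: q is gray → back edge
Back edge found, so a cycle exists: q → s → j → m → q.

Yes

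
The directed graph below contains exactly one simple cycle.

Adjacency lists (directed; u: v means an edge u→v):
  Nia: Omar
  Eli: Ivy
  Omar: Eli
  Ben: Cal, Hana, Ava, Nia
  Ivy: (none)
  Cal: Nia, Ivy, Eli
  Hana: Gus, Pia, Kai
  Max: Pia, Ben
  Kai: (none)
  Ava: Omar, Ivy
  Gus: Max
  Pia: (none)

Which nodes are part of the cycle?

DFS with gray/black marking from Ben:
Ben gray
  Cal gray
    Nia gray
      Omar gray
        Eli gray
          Ivy gray
          Ivy black
        Eli black
      Omar black
    Nia black
    Cal→Ivy: Ivy black — skip
    Cal→Eli: Eli black — skip
  Cal black
  Hana gray
    Gus gray
      Max gray
        Pia gray
        Pia black
        Max→Ben: Ben is gray → back edge
Back edge closes the cycle Ben → Hana → Gus → Max → Ben; its vertices are {Ben, Gus, Max, Hana}.

Ben, Gus, Max, Hana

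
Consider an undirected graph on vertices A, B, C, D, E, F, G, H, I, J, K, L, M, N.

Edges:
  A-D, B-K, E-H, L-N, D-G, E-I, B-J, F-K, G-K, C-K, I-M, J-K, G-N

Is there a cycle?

DFS, tracking each vertex's parent; an edge to a visited non-parent vertex closes a cycle.
Start from H:
visit H (parent –)
  visit E (parent H)
    visit I (parent E)
      I–E: parent, skip
      visit M (parent I)
        M–I: parent, skip
    E–H: parent, skip
visit A (parent –)
  visit D (parent A)
    visit G (parent D)
      G–D: parent, skip
      visit K (parent G)
        visit F (parent K)
          F–K: parent, skip
        visit C (parent K)
          C–K: parent, skip
        visit B (parent K)
          visit J (parent B)
            J–K: K visited and ≠ parent → cycle
Cycle: K – B – J – K.

Yes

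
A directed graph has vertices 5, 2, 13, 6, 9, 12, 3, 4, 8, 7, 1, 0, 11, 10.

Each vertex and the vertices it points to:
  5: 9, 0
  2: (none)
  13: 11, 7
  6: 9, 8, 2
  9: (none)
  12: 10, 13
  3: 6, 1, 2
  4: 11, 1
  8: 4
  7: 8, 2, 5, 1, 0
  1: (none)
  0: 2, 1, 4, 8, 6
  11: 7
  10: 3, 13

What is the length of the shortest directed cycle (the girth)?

For each vertex v, BFS finds the shortest path from v back to v.
The shortest such closed walk is 11 → 7 → 0 → 4 → 11, length 4.

4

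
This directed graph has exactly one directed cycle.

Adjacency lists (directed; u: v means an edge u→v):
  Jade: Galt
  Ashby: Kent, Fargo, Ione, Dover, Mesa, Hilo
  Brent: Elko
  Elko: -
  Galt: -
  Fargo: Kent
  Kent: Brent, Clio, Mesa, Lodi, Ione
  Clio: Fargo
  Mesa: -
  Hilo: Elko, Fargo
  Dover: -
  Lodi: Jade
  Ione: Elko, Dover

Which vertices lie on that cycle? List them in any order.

DFS with gray/black marking from Kent:
Kent gray
  Brent gray
    Elko gray
    Elko black
  Brent black
  Clio gray
    Fargo gray
      Fargo→Kent: Kent is gray → back edge
Back edge closes the cycle Kent → Clio → Fargo → Kent; its vertices are {Clio, Kent, Fargo}.

Clio, Kent, Fargo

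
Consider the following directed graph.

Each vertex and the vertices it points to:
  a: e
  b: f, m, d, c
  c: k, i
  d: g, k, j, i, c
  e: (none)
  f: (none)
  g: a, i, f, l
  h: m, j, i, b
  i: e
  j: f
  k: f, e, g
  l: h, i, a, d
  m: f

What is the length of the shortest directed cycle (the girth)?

3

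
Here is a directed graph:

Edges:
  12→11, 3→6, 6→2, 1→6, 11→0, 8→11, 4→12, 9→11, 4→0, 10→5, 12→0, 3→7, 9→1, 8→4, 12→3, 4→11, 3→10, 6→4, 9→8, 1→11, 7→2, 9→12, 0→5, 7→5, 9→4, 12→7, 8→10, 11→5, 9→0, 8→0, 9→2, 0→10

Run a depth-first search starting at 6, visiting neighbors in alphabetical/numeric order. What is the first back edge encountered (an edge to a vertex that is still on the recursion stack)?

DFS from 6 (visiting neighbors in alphabetical/numeric order); mark gray on enter, black on exit:
6 gray
  2 gray
  2 black
  4 gray
    0 gray
      5 gray
      5 black
      10 gray
        10→5: 5 black — skip
      10 black
    0 black
    11 gray
      11→0: 0 black — skip
      11→5: 5 black — skip
    11 black
    12 gray
      12→0: 0 black — skip
      3 gray
        3→6: 6 is gray → back edge
First back edge: 3 → 6.

3→6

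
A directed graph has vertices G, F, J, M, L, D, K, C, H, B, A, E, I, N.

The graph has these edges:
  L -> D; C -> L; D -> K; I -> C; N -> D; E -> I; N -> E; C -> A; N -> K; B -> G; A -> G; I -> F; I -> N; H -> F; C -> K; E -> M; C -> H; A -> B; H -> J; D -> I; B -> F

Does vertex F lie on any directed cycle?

No

F lies on a cycle iff there is a path from F back to itself.
Exploring from F, it never reaches itself; equivalently, its strongly connected component is a singleton.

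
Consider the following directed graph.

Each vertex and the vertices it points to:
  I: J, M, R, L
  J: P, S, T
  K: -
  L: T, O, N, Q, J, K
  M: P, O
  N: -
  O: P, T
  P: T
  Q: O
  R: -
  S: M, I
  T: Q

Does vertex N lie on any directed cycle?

N lies on a cycle iff there is a path from N back to itself.
Exploring from N, it never reaches itself; equivalently, its strongly connected component is a singleton.

No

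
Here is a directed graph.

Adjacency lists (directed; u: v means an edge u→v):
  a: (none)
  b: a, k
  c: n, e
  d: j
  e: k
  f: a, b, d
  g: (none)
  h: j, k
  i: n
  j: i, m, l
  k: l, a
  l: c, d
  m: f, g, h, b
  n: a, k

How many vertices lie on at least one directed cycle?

12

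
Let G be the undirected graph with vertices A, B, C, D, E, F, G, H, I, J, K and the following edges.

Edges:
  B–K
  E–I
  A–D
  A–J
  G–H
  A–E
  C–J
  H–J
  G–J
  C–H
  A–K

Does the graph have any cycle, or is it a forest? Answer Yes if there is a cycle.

Yes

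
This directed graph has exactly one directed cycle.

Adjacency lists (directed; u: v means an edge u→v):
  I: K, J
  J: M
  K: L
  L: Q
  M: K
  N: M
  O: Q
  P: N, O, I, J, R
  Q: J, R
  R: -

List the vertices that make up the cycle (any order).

J, K, L, M, Q

DFS with gray/black marking from K:
K gray
  L gray
    Q gray
      J gray
        M gray
          M→K: K is gray → back edge
Back edge closes the cycle K → L → Q → J → M → K; its vertices are {J, K, L, M, Q}.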